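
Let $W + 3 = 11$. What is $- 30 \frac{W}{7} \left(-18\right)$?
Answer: $\frac{4320}{7} \approx 617.14$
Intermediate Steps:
$W = 8$ ($W = -3 + 11 = 8$)
$- 30 \frac{W}{7} \left(-18\right) = - 30 \cdot \frac{8}{7} \left(-18\right) = - 30 \cdot 8 \cdot \frac{1}{7} \left(-18\right) = \left(-30\right) \frac{8}{7} \left(-18\right) = \left(- \frac{240}{7}\right) \left(-18\right) = \frac{4320}{7}$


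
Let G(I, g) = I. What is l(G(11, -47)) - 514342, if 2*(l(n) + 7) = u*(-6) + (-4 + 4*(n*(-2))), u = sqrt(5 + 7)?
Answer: -514395 - 6*sqrt(3) ≈ -5.1441e+5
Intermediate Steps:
u = 2*sqrt(3) (u = sqrt(12) = 2*sqrt(3) ≈ 3.4641)
l(n) = -9 - 6*sqrt(3) - 4*n (l(n) = -7 + ((2*sqrt(3))*(-6) + (-4 + 4*(n*(-2))))/2 = -7 + (-12*sqrt(3) + (-4 + 4*(-2*n)))/2 = -7 + (-12*sqrt(3) + (-4 - 8*n))/2 = -7 + (-4 - 12*sqrt(3) - 8*n)/2 = -7 + (-2 - 6*sqrt(3) - 4*n) = -9 - 6*sqrt(3) - 4*n)
l(G(11, -47)) - 514342 = (-9 - 6*sqrt(3) - 4*11) - 514342 = (-9 - 6*sqrt(3) - 44) - 514342 = (-53 - 6*sqrt(3)) - 514342 = -514395 - 6*sqrt(3)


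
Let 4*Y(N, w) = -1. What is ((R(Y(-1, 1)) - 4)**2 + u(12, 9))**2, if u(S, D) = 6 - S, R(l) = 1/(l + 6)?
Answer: 20884900/279841 ≈ 74.631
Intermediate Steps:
Y(N, w) = -1/4 (Y(N, w) = (1/4)*(-1) = -1/4)
R(l) = 1/(6 + l)
((R(Y(-1, 1)) - 4)**2 + u(12, 9))**2 = ((1/(6 - 1/4) - 4)**2 + (6 - 1*12))**2 = ((1/(23/4) - 4)**2 + (6 - 12))**2 = ((4/23 - 4)**2 - 6)**2 = ((-88/23)**2 - 6)**2 = (7744/529 - 6)**2 = (4570/529)**2 = 20884900/279841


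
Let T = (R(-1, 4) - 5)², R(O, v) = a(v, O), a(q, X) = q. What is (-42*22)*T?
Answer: -924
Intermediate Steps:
R(O, v) = v
T = 1 (T = (4 - 5)² = (-1)² = 1)
(-42*22)*T = -42*22*1 = -924*1 = -924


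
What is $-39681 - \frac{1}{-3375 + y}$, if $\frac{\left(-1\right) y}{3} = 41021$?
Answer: $- \frac{5017186277}{126438} \approx -39681.0$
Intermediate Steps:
$y = -123063$ ($y = \left(-3\right) 41021 = -123063$)
$-39681 - \frac{1}{-3375 + y} = -39681 - \frac{1}{-3375 - 123063} = -39681 - \frac{1}{-126438} = -39681 - - \frac{1}{126438} = -39681 + \frac{1}{126438} = - \frac{5017186277}{126438}$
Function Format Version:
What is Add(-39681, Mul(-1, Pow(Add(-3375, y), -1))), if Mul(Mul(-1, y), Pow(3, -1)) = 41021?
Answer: Rational(-5017186277, 126438) ≈ -39681.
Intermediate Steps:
y = -123063 (y = Mul(-3, 41021) = -123063)
Add(-39681, Mul(-1, Pow(Add(-3375, y), -1))) = Add(-39681, Mul(-1, Pow(Add(-3375, -123063), -1))) = Add(-39681, Mul(-1, Pow(-126438, -1))) = Add(-39681, Mul(-1, Rational(-1, 126438))) = Add(-39681, Rational(1, 126438)) = Rational(-5017186277, 126438)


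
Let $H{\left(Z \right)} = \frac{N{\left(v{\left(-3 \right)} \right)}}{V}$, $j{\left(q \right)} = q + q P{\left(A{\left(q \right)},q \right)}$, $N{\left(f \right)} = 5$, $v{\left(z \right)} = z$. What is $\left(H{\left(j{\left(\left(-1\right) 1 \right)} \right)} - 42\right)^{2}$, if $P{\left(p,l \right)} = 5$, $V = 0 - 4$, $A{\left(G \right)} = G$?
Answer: $\frac{29929}{16} \approx 1870.6$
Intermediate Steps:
$V = -4$ ($V = 0 - 4 = -4$)
$j{\left(q \right)} = 6 q$ ($j{\left(q \right)} = q + q 5 = q + 5 q = 6 q$)
$H{\left(Z \right)} = - \frac{5}{4}$ ($H{\left(Z \right)} = \frac{5}{-4} = 5 \left(- \frac{1}{4}\right) = - \frac{5}{4}$)
$\left(H{\left(j{\left(\left(-1\right) 1 \right)} \right)} - 42\right)^{2} = \left(- \frac{5}{4} - 42\right)^{2} = \left(- \frac{173}{4}\right)^{2} = \frac{29929}{16}$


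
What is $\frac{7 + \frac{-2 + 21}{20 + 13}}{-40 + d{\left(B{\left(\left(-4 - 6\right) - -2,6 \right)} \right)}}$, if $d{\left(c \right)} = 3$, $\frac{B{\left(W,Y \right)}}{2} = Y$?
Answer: $- \frac{250}{1221} \approx -0.20475$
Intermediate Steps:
$B{\left(W,Y \right)} = 2 Y$
$\frac{7 + \frac{-2 + 21}{20 + 13}}{-40 + d{\left(B{\left(\left(-4 - 6\right) - -2,6 \right)} \right)}} = \frac{7 + \frac{-2 + 21}{20 + 13}}{-40 + 3} = \frac{7 + \frac{19}{33}}{-37} = - \frac{7 + 19 \cdot \frac{1}{33}}{37} = - \frac{7 + \frac{19}{33}}{37} = \left(- \frac{1}{37}\right) \frac{250}{33} = - \frac{250}{1221}$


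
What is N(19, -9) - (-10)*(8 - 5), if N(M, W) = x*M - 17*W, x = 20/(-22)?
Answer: 1823/11 ≈ 165.73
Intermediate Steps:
x = -10/11 (x = 20*(-1/22) = -10/11 ≈ -0.90909)
N(M, W) = -17*W - 10*M/11 (N(M, W) = -10*M/11 - 17*W = -17*W - 10*M/11)
N(19, -9) - (-10)*(8 - 5) = (-17*(-9) - 10/11*19) - (-10)*(8 - 5) = (153 - 190/11) - (-10)*3 = 1493/11 - 1*(-30) = 1493/11 + 30 = 1823/11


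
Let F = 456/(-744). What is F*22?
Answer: -418/31 ≈ -13.484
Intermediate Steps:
F = -19/31 (F = 456*(-1/744) = -19/31 ≈ -0.61290)
F*22 = -19/31*22 = -418/31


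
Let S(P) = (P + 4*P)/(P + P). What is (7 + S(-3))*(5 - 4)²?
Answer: 19/2 ≈ 9.5000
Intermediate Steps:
S(P) = 5/2 (S(P) = (5*P)/((2*P)) = (5*P)*(1/(2*P)) = 5/2)
(7 + S(-3))*(5 - 4)² = (7 + 5/2)*(5 - 4)² = (19/2)*1² = (19/2)*1 = 19/2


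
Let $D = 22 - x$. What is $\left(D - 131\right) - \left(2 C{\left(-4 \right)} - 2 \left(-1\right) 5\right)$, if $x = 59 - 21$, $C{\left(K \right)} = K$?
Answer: $-149$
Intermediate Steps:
$x = 38$ ($x = 59 - 21 = 38$)
$D = -16$ ($D = 22 - 38 = -16$)
$\left(D - 131\right) - \left(2 C{\left(-4 \right)} - 2 \left(-1\right) 5\right) = \left(-16 - 131\right) + \left(\left(-2\right) \left(-4\right) + 2 \left(-1\right) 5\right) = -147 + \left(8 - 10\right) = -147 - 2 = -149$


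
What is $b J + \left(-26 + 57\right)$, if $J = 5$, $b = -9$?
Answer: $-14$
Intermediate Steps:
$b J + \left(-26 + 57\right) = \left(-9\right) 5 + \left(-26 + 57\right) = -45 + 31 = -14$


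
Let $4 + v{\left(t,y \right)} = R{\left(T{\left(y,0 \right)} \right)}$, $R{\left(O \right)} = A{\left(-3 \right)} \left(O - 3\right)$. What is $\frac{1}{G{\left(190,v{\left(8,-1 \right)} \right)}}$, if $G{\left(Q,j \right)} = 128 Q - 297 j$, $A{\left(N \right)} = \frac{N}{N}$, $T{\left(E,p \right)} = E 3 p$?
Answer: $\frac{1}{26399} \approx 3.788 \cdot 10^{-5}$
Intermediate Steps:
$T{\left(E,p \right)} = 3 E p$
$A{\left(N \right)} = 1$
$R{\left(O \right)} = -3 + O$ ($R{\left(O \right)} = 1 \left(O - 3\right) = 1 \left(-3 + O\right) = -3 + O$)
$v{\left(t,y \right)} = -7$ ($v{\left(t,y \right)} = -4 + \left(-3 + 3 y 0\right) = -4 + \left(-3 + 0\right) = -4 - 3 = -7$)
$G{\left(Q,j \right)} = - 297 j + 128 Q$
$\frac{1}{G{\left(190,v{\left(8,-1 \right)} \right)}} = \frac{1}{\left(-297\right) \left(-7\right) + 128 \cdot 190} = \frac{1}{2079 + 24320} = \frac{1}{26399}$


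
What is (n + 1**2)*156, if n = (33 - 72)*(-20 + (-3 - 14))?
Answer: 225264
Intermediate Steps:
n = 1443 (n = -39*(-20 - 17) = -39*(-37) = 1443)
(n + 1**2)*156 = (1443 + 1**2)*156 = (1443 + 1)*156 = 1444*156 = 225264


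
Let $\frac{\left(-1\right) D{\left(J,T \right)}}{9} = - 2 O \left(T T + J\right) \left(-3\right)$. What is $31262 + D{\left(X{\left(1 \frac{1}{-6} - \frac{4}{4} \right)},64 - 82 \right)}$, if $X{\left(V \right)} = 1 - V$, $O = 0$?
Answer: $31262$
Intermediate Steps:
$D{\left(J,T \right)} = 0$ ($D{\left(J,T \right)} = - 9 \left(-2\right) 0 \left(T T + J\right) \left(-3\right) = - 9 \cdot 0 \left(T^{2} + J\right) \left(-3\right) = - 9 \cdot 0 \left(J + T^{2}\right) \left(-3\right) = - 9 \cdot 0 \left(-3\right) = \left(-9\right) 0 = 0$)
$31262 + D{\left(X{\left(1 \frac{1}{-6} - \frac{4}{4} \right)},64 - 82 \right)} = 31262 + 0 = 31262$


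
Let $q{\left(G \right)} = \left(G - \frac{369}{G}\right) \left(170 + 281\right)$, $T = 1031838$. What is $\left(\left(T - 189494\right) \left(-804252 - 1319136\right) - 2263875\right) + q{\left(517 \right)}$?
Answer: $- \frac{84065383107589}{47} \approx -1.7886 \cdot 10^{12}$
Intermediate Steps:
$q{\left(G \right)} = - \frac{166419}{G} + 451 G$ ($q{\left(G \right)} = \left(G - \frac{369}{G}\right) 451 = - \frac{166419}{G} + 451 G$)
$\left(\left(T - 189494\right) \left(-804252 - 1319136\right) - 2263875\right) + q{\left(517 \right)} = \left(\left(1031838 - 189494\right) \left(-804252 - 1319136\right) - 2263875\right) + \left(- \frac{166419}{517} + 451 \cdot 517\right) = \left(842344 \left(-2123388\right) - 2263875\right) + \left(\left(-166419\right) \frac{1}{517} + 233167\right) = \left(-1788623141472 - 2263875\right) + \left(- \frac{15129}{47} + 233167\right) = -1788625405347 + \frac{10943720}{47} = - \frac{84065383107589}{47}$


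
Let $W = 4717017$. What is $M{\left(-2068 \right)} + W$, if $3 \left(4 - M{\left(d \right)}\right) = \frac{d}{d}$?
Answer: $\frac{14151062}{3} \approx 4.717 \cdot 10^{6}$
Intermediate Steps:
$M{\left(d \right)} = \frac{11}{3}$ ($M{\left(d \right)} = 4 - \frac{d \frac{1}{d}}{3} = 4 - \frac{1}{3} = \frac{11}{3}$)
$M{\left(-2068 \right)} + W = \frac{11}{3} + 4717017 = \frac{14151062}{3}$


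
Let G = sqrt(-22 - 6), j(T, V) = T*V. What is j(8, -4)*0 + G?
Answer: 2*I*sqrt(7) ≈ 5.2915*I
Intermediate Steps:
G = 2*I*sqrt(7) (G = sqrt(-28) = 2*I*sqrt(7) ≈ 5.2915*I)
j(8, -4)*0 + G = (8*(-4))*0 + 2*I*sqrt(7) = -32*0 + 2*I*sqrt(7) = 0 + 2*I*sqrt(7) = 2*I*sqrt(7)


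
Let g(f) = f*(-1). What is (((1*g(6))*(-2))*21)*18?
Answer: 4536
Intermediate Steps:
g(f) = -f
(((1*g(6))*(-2))*21)*18 = (((1*(-1*6))*(-2))*21)*18 = (((1*(-6))*(-2))*21)*18 = (-6*(-2)*21)*18 = (12*21)*18 = 252*18 = 4536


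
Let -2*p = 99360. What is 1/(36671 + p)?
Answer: -1/13009 ≈ -7.6870e-5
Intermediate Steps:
p = -49680 (p = -1/2*99360 = -49680)
1/(36671 + p) = 1/(36671 - 49680) = 1/(-13009) = -1/13009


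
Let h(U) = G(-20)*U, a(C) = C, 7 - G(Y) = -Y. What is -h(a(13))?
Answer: 169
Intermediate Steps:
G(Y) = 7 + Y (G(Y) = 7 - (-1)*Y = 7 + Y)
h(U) = -13*U (h(U) = (7 - 20)*U = -13*U)
-h(a(13)) = -(-13)*13 = -1*(-169) = 169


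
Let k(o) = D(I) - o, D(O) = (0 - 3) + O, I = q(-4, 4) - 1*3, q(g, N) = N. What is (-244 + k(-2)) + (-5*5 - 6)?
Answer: -275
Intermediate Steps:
I = 1 (I = 4 - 1*3 = 4 - 3 = 1)
D(O) = -3 + O
k(o) = -2 - o (k(o) = (-3 + 1) - o = -2 - o)
(-244 + k(-2)) + (-5*5 - 6) = (-244 + (-2 - 1*(-2))) + (-5*5 - 6) = (-244 + (-2 + 2)) + (-25 - 6) = (-244 + 0) - 31 = -244 - 31 = -275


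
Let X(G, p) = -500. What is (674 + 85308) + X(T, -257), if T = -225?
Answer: 85482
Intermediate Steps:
(674 + 85308) + X(T, -257) = (674 + 85308) - 500 = 85982 - 500 = 85482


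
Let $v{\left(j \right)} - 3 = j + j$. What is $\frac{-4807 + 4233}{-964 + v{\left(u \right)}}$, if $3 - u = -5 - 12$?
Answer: $\frac{574}{921} \approx 0.62324$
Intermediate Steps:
$u = 20$ ($u = 3 - \left(-5 - 12\right) = 3 - -17 = 3 + 17 = 20$)
$v{\left(j \right)} = 3 + 2 j$ ($v{\left(j \right)} = 3 + \left(j + j\right) = 3 + 2 j$)
$\frac{-4807 + 4233}{-964 + v{\left(u \right)}} = \frac{-4807 + 4233}{-964 + \left(3 + 2 \cdot 20\right)} = - \frac{574}{-964 + \left(3 + 40\right)} = - \frac{574}{-964 + 43} = - \frac{574}{-921} = \left(-574\right) \left(- \frac{1}{921}\right) = \frac{574}{921}$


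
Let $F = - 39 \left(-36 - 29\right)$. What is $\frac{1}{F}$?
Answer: $\frac{1}{2535} \approx 0.00039448$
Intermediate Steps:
$F = 2535$ ($F = \left(-39\right) \left(-65\right) = 2535$)
$\frac{1}{F} = \frac{1}{2535}$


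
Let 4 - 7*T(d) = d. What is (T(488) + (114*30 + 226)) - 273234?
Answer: -1887600/7 ≈ -2.6966e+5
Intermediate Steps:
T(d) = 4/7 - d/7
(T(488) + (114*30 + 226)) - 273234 = ((4/7 - ⅐*488) + (114*30 + 226)) - 273234 = ((4/7 - 488/7) + (3420 + 226)) - 273234 = (-484/7 + 3646) - 273234 = 25038/7 - 273234 = -1887600/7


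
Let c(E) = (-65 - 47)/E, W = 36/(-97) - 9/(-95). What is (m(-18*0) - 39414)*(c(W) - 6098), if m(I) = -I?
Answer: 190494772588/849 ≈ 2.2438e+8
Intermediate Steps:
W = -2547/9215 (W = 36*(-1/97) - 9*(-1/95) = -36/97 + 9/95 = -2547/9215 ≈ -0.27640)
c(E) = -112/E
(m(-18*0) - 39414)*(c(W) - 6098) = (-(-18)*0 - 39414)*(-112/(-2547/9215) - 6098) = (-1*0 - 39414)*(-112*(-9215/2547) - 6098) = (0 - 39414)*(1032080/2547 - 6098) = -39414*(-14499526/2547) = 190494772588/849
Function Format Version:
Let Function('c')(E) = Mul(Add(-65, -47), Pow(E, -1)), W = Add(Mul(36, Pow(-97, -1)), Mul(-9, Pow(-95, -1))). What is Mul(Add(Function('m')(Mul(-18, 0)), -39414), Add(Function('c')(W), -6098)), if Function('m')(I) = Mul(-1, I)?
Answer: Rational(190494772588, 849) ≈ 2.2438e+8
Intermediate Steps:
W = Rational(-2547, 9215) (W = Add(Mul(36, Rational(-1, 97)), Mul(-9, Rational(-1, 95))) = Add(Rational(-36, 97), Rational(9, 95)) = Rational(-2547, 9215) ≈ -0.27640)
Function('c')(E) = Mul(-112, Pow(E, -1))
Mul(Add(Function('m')(Mul(-18, 0)), -39414), Add(Function('c')(W), -6098)) = Mul(Add(Mul(-1, Mul(-18, 0)), -39414), Add(Mul(-112, Pow(Rational(-2547, 9215), -1)), -6098)) = Mul(Add(Mul(-1, 0), -39414), Add(Mul(-112, Rational(-9215, 2547)), -6098)) = Mul(Add(0, -39414), Add(Rational(1032080, 2547), -6098)) = Mul(-39414, Rational(-14499526, 2547)) = Rational(190494772588, 849)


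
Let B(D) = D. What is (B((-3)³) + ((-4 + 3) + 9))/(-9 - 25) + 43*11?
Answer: 16101/34 ≈ 473.56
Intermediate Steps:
(B((-3)³) + ((-4 + 3) + 9))/(-9 - 25) + 43*11 = ((-3)³ + ((-4 + 3) + 9))/(-9 - 25) + 43*11 = (-27 + (-1 + 9))/(-34) + 473 = (-27 + 8)*(-1/34) + 473 = -19*(-1/34) + 473 = 19/34 + 473 = 16101/34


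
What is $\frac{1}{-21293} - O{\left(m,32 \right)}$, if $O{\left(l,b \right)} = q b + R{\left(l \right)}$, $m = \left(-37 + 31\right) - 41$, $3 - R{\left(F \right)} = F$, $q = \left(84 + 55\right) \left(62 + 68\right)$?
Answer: $- \frac{12313528971}{21293} \approx -5.7829 \cdot 10^{5}$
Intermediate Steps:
$q = 18070$ ($q = 139 \cdot 130 = 18070$)
$R{\left(F \right)} = 3 - F$
$m = -47$ ($m = -6 - 41 = -47$)
$O{\left(l,b \right)} = 3 - l + 18070 b$ ($O{\left(l,b \right)} = 18070 b - \left(-3 + l\right) = 3 - l + 18070 b$)
$\frac{1}{-21293} - O{\left(m,32 \right)} = \frac{1}{-21293} - \left(3 - -47 + 18070 \cdot 32\right) = - \frac{1}{21293} - \left(3 + 47 + 578240\right) = - \frac{1}{21293} - 578290 = - \frac{12313528971}{21293}$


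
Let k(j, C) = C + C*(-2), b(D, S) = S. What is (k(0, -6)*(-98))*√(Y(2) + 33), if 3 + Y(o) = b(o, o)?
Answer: -2352*√2 ≈ -3326.2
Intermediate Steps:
k(j, C) = -C (k(j, C) = C - 2*C = -C)
Y(o) = -3 + o
(k(0, -6)*(-98))*√(Y(2) + 33) = (-1*(-6)*(-98))*√((-3 + 2) + 33) = (6*(-98))*√(-1 + 33) = -2352*√2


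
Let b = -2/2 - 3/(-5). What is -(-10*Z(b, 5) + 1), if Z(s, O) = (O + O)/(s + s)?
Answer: -126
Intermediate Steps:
b = -⅖ (b = -2*½ - 3*(-⅕) = -1 + ⅗ = -⅖ ≈ -0.40000)
Z(s, O) = O/s (Z(s, O) = (2*O)/((2*s)) = (2*O)*(1/(2*s)) = O/s)
-(-10*Z(b, 5) + 1) = -(-50/(-⅖) + 1) = -(-50*(-5)/2 + 1) = -(-10*(-25/2) + 1) = -(125 + 1) = -1*126 = -126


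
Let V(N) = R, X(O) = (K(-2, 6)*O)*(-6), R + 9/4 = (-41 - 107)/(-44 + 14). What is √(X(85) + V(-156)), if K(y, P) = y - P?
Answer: √3674415/30 ≈ 63.896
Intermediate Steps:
R = 161/60 (R = -9/4 + (-41 - 107)/(-44 + 14) = -9/4 - 148/(-30) = -9/4 - 148*(-1/30) = -9/4 + 74/15 = 161/60 ≈ 2.6833)
X(O) = 48*O (X(O) = ((-2 - 1*6)*O)*(-6) = ((-2 - 6)*O)*(-6) = -8*O*(-6) = 48*O)
V(N) = 161/60
√(X(85) + V(-156)) = √(48*85 + 161/60) = √(4080 + 161/60) = √(244961/60) = √3674415/30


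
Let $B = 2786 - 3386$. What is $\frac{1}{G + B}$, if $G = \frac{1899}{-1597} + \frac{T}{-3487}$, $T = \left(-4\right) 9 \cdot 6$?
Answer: $- \frac{5568739}{3347520261} \approx -0.0016635$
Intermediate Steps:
$T = -216$ ($T = \left(-36\right) 6 = -216$)
$G = - \frac{6276861}{5568739}$ ($G = \frac{1899}{-1597} - \frac{216}{-3487} = 1899 \left(- \frac{1}{1597}\right) - - \frac{216}{3487} = - \frac{1899}{1597} + \frac{216}{3487} = - \frac{6276861}{5568739} \approx -1.1272$)
$B = -600$
$\frac{1}{G + B} = \frac{1}{- \frac{6276861}{5568739} - 600} = \frac{1}{- \frac{3347520261}{5568739}} = - \frac{5568739}{3347520261}$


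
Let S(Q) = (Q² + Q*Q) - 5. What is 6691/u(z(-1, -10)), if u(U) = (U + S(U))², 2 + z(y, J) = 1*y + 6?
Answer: 6691/256 ≈ 26.137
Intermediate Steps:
S(Q) = -5 + 2*Q² (S(Q) = (Q² + Q²) - 5 = 2*Q² - 5 = -5 + 2*Q²)
z(y, J) = 4 + y (z(y, J) = -2 + (1*y + 6) = -2 + (y + 6) = -2 + (6 + y) = 4 + y)
u(U) = (-5 + U + 2*U²)² (u(U) = (U + (-5 + 2*U²))² = (-5 + U + 2*U²)²)
6691/u(z(-1, -10)) = 6691/((-5 + (4 - 1) + 2*(4 - 1)²)²) = 6691/((-5 + 3 + 2*3²)²) = 6691/((-5 + 3 + 2*9)²) = 6691/((-5 + 3 + 18)²) = 6691/(16²) = 6691/256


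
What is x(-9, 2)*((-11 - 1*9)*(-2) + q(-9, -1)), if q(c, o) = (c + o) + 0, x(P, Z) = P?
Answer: -270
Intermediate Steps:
q(c, o) = c + o
x(-9, 2)*((-11 - 1*9)*(-2) + q(-9, -1)) = -9*((-11 - 1*9)*(-2) + (-9 - 1)) = -9*((-11 - 9)*(-2) - 10) = -9*(-20*(-2) - 10) = -9*(40 - 10) = -9*30 = -270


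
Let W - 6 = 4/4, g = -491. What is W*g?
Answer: -3437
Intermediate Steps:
W = 7 (W = 6 + 4/4 = 6 + 4*(¼) = 6 + 1 = 7)
W*g = 7*(-491) = -3437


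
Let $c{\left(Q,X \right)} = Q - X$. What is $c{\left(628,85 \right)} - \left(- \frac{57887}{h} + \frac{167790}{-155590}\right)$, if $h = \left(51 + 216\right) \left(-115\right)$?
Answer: $\frac{259026863947}{477739095} \approx 542.19$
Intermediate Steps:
$h = -30705$ ($h = 267 \left(-115\right) = -30705$)
$c{\left(628,85 \right)} - \left(- \frac{57887}{h} + \frac{167790}{-155590}\right) = \left(628 - 85\right) - \left(- \frac{57887}{-30705} + \frac{167790}{-155590}\right) = \left(628 - 85\right) - \left(\left(-57887\right) \left(- \frac{1}{30705}\right) + 167790 \left(- \frac{1}{155590}\right)\right) = 543 - \left(\frac{57887}{30705} - \frac{16779}{15559}\right) = 543 - \frac{385464638}{477739095} = \frac{259026863947}{477739095}$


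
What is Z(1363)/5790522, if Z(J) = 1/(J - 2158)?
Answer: -1/4603464990 ≈ -2.1723e-10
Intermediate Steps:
Z(J) = 1/(-2158 + J)
Z(1363)/5790522 = 1/((-2158 + 1363)*5790522) = (1/5790522)/(-795) = -1/795*1/5790522 = -1/4603464990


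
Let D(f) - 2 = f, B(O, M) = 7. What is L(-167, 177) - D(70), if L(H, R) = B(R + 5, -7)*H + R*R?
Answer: 30088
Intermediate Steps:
D(f) = 2 + f
L(H, R) = R² + 7*H (L(H, R) = 7*H + R*R = 7*H + R² = R² + 7*H)
L(-167, 177) - D(70) = (177² + 7*(-167)) - (2 + 70) = (31329 - 1169) - 1*72 = 30160 - 72 = 30088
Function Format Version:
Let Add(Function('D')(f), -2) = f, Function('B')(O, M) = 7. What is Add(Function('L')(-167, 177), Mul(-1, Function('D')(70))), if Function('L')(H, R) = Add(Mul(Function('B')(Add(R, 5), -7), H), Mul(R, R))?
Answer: 30088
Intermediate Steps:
Function('D')(f) = Add(2, f)
Function('L')(H, R) = Add(Pow(R, 2), Mul(7, H)) (Function('L')(H, R) = Add(Mul(7, H), Mul(R, R)) = Add(Mul(7, H), Pow(R, 2)) = Add(Pow(R, 2), Mul(7, H)))
Add(Function('L')(-167, 177), Mul(-1, Function('D')(70))) = Add(Add(Pow(177, 2), Mul(7, -167)), Mul(-1, Add(2, 70))) = Add(Add(31329, -1169), Mul(-1, 72)) = Add(30160, -72) = 30088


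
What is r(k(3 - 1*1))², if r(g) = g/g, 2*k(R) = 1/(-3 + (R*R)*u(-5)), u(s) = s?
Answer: 1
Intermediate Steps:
k(R) = 1/(2*(-3 - 5*R²)) (k(R) = 1/(2*(-3 + (R*R)*(-5))) = 1/(2*(-3 + R²*(-5))) = 1/(2*(-3 - 5*R²)))
r(g) = 1
r(k(3 - 1*1))² = 1² = 1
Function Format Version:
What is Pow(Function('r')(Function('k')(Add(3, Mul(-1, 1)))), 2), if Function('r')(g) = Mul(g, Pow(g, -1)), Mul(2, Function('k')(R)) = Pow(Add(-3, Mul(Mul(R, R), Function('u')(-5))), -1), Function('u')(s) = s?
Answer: 1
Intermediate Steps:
Function('k')(R) = Mul(Rational(1, 2), Pow(Add(-3, Mul(-5, Pow(R, 2))), -1)) (Function('k')(R) = Mul(Rational(1, 2), Pow(Add(-3, Mul(Mul(R, R), -5)), -1)) = Mul(Rational(1, 2), Pow(Add(-3, Mul(Pow(R, 2), -5)), -1)) = Mul(Rational(1, 2), Pow(Add(-3, Mul(-5, Pow(R, 2))), -1)))
Function('r')(g) = 1
Pow(Function('r')(Function('k')(Add(3, Mul(-1, 1)))), 2) = Pow(1, 2) = 1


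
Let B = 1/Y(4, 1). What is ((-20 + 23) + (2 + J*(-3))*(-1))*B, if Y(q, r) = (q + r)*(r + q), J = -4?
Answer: -11/25 ≈ -0.44000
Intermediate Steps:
Y(q, r) = (q + r)**2 (Y(q, r) = (q + r)*(q + r) = (q + r)**2)
B = 1/25 (B = 1/((4 + 1)**2) = 1/(5**2) = 1/25 ≈ 0.040000)
((-20 + 23) + (2 + J*(-3))*(-1))*B = ((-20 + 23) + (2 - 4*(-3))*(-1))*(1/25) = (3 + (2 + 12)*(-1))*(1/25) = (3 + 14*(-1))*(1/25) = (3 - 14)*(1/25) = -11*1/25 = -11/25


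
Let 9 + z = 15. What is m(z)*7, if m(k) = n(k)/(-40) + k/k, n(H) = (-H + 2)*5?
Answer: 21/2 ≈ 10.500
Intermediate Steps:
z = 6 (z = -9 + 15 = 6)
n(H) = 10 - 5*H (n(H) = (2 - H)*5 = 10 - 5*H)
m(k) = ¾ + k/8 (m(k) = (10 - 5*k)/(-40) + k/k = (10 - 5*k)*(-1/40) + 1 = (-¼ + k/8) + 1 = ¾ + k/8)
m(z)*7 = (¾ + (⅛)*6)*7 = (¾ + ¾)*7 = (3/2)*7 = 21/2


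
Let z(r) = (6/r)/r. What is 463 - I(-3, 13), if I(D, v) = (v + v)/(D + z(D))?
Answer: 3319/7 ≈ 474.14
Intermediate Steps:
z(r) = 6/r**2
I(D, v) = 2*v/(D + 6/D**2) (I(D, v) = (v + v)/(D + 6/D**2) = (2*v)/(D + 6/D**2) = 2*v/(D + 6/D**2))
463 - I(-3, 13) = 463 - 2*13*(-3)**2/(6 + (-3)**3) = 463 - 2*13*9/(6 - 27) = 463 - 2*13*9/(-21) = 463 - 2*13*9*(-1)/21 = 463 - 1*(-78/7) = 463 + 78/7 = 3319/7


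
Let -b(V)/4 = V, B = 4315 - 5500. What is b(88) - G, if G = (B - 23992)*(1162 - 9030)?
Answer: -198092988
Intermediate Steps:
B = -1185
b(V) = -4*V
G = 198092636 (G = (-1185 - 23992)*(1162 - 9030) = -25177*(-7868) = 198092636)
b(88) - G = -4*88 - 1*198092636 = -352 - 198092636 = -198092988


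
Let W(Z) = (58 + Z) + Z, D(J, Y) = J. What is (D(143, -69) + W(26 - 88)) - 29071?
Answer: -28994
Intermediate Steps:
W(Z) = 58 + 2*Z
(D(143, -69) + W(26 - 88)) - 29071 = (143 + (58 + 2*(26 - 88))) - 29071 = (143 + (58 + 2*(-62))) - 29071 = (143 + (58 - 124)) - 29071 = (143 - 66) - 29071 = 77 - 29071 = -28994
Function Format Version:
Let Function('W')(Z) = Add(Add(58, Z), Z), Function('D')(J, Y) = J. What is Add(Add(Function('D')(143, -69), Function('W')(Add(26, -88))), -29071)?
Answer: -28994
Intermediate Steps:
Function('W')(Z) = Add(58, Mul(2, Z))
Add(Add(Function('D')(143, -69), Function('W')(Add(26, -88))), -29071) = Add(Add(143, Add(58, Mul(2, Add(26, -88)))), -29071) = Add(Add(143, Add(58, Mul(2, -62))), -29071) = Add(Add(143, Add(58, -124)), -29071) = Add(Add(143, -66), -29071) = Add(77, -29071) = -28994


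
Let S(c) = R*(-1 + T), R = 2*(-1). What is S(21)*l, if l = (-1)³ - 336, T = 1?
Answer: 0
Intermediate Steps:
R = -2
l = -337 (l = -1 - 336 = -337)
S(c) = 0 (S(c) = -2*(-1 + 1) = -2*0 = 0)
S(21)*l = 0*(-337) = 0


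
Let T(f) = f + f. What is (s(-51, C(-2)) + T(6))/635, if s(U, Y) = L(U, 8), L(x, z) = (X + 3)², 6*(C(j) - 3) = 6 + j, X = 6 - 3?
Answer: 48/635 ≈ 0.075591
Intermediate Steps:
X = 3
T(f) = 2*f
C(j) = 4 + j/6 (C(j) = 3 + (6 + j)/6 = 3 + (1 + j/6) = 4 + j/6)
L(x, z) = 36 (L(x, z) = (3 + 3)² = 6² = 36)
s(U, Y) = 36
(s(-51, C(-2)) + T(6))/635 = (36 + 2*6)/635 = (36 + 12)*(1/635) = 48*(1/635) = 48/635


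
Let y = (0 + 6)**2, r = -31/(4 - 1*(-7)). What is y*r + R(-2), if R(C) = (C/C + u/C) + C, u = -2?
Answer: -1116/11 ≈ -101.45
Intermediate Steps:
r = -31/11 (r = -31/(4 + 7) = -31/11 ≈ -2.8182)
y = 36 (y = 6**2 = 36)
R(C) = 1 + C - 2/C (R(C) = (C/C - 2/C) + C = (1 - 2/C) + C = 1 + C - 2/C)
y*r + R(-2) = 36*(-31/11) + (1 - 2 - 2/(-2)) = -1116/11 + (1 - 2 - 2*(-1/2)) = -1116/11 + (1 - 2 + 1) = -1116/11 + 0 = -1116/11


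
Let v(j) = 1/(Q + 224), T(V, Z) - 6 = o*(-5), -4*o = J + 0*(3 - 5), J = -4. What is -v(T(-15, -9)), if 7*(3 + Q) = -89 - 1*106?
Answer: -7/1352 ≈ -0.0051775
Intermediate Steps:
Q = -216/7 (Q = -3 + (-89 - 1*106)/7 = -3 + (-89 - 106)/7 = -3 + (⅐)*(-195) = -3 - 195/7 = -216/7 ≈ -30.857)
o = 1 (o = -(-4 + 0*(3 - 5))/4 = -(-4 + 0*(-2))/4 = -(-4 + 0)/4 = -¼*(-4) = 1)
T(V, Z) = 1 (T(V, Z) = 6 + 1*(-5) = 6 - 5 = 1)
v(j) = 7/1352 (v(j) = 1/(-216/7 + 224) = 1/(1352/7) = 7/1352)
-v(T(-15, -9)) = -1*7/1352 = -7/1352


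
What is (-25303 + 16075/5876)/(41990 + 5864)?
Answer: -148664353/281190104 ≈ -0.52870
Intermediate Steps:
(-25303 + 16075/5876)/(41990 + 5864) = (-25303 + 16075*(1/5876))/47854 = (-25303 + 16075/5876)*(1/47854) = -148664353/5876*1/47854 = -148664353/281190104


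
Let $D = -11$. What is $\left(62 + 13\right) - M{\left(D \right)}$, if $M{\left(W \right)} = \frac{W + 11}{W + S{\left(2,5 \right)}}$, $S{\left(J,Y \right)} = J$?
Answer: $75$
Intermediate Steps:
$M{\left(W \right)} = \frac{11 + W}{2 + W}$ ($M{\left(W \right)} = \frac{W + 11}{W + 2} = \frac{11 + W}{2 + W}$)
$\left(62 + 13\right) - M{\left(D \right)} = \left(62 + 13\right) - \frac{11 - 11}{2 - 11} = 75 - \frac{1}{-9} \cdot 0 = 75 - \left(- \frac{1}{9}\right) 0 = 75 - 0 = 75 + 0 = 75$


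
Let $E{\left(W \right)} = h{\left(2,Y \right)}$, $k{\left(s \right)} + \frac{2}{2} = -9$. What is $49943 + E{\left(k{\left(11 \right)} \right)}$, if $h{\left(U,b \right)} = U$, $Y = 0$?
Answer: $49945$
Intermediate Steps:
$k{\left(s \right)} = -10$ ($k{\left(s \right)} = -1 - 9 = -10$)
$E{\left(W \right)} = 2$
$49943 + E{\left(k{\left(11 \right)} \right)} = 49943 + 2 = 49945$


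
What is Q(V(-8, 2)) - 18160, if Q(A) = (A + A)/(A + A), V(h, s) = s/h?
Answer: -18159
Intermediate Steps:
Q(A) = 1 (Q(A) = (2*A)/((2*A)) = (2*A)*(1/(2*A)) = 1)
Q(V(-8, 2)) - 18160 = 1 - 18160 = -18159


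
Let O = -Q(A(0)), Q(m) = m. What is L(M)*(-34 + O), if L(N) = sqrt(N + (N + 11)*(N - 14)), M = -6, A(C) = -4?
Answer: -30*I*sqrt(106) ≈ -308.87*I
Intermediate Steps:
L(N) = sqrt(N + (-14 + N)*(11 + N)) (L(N) = sqrt(N + (11 + N)*(-14 + N)) = sqrt(N + (-14 + N)*(11 + N)))
O = 4 (O = -1*(-4) = 4)
L(M)*(-34 + O) = sqrt(-154 + (-6)**2 - 2*(-6))*(-34 + 4) = sqrt(-154 + 36 + 12)*(-30) = sqrt(-106)*(-30) = (I*sqrt(106))*(-30) = -30*I*sqrt(106)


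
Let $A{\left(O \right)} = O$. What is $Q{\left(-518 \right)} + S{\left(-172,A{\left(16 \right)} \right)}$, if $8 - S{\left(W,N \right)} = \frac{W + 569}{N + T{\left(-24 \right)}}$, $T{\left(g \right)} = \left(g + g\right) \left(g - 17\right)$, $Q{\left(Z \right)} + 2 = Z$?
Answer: $- \frac{1016205}{1984} \approx -512.2$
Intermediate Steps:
$Q{\left(Z \right)} = -2 + Z$
$T{\left(g \right)} = 2 g \left(-17 + g\right)$
$S{\left(W,N \right)} = 8 - \frac{569 + W}{1968 + N}$ ($S{\left(W,N \right)} = 8 - \frac{W + 569}{N + 2 \left(-24\right) \left(-17 - 24\right)} = 8 - \frac{569 + W}{N + 2 \left(-24\right) \left(-41\right)} = 8 - \frac{569 + W}{N + 1968} = 8 - \frac{569 + W}{1968 + N}$)
$Q{\left(-518 \right)} + S{\left(-172,A{\left(16 \right)} \right)} = \left(-2 - 518\right) + \frac{15175 - -172 + 8 \cdot 16}{1968 + 16} = -520 + \frac{15175 + 172 + 128}{1984} = -520 + \frac{1}{1984} \cdot 15475 = -520 + \frac{15475}{1984} = - \frac{1016205}{1984}$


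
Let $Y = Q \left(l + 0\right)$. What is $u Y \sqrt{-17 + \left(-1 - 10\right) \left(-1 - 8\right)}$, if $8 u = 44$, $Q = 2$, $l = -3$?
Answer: $- 33 \sqrt{82} \approx -298.83$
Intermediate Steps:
$u = \frac{11}{2}$ ($u = \frac{1}{8} \cdot 44 = \frac{11}{2} \approx 5.5$)
$Y = -6$ ($Y = 2 \left(-3 + 0\right) = 2 \left(-3\right) = -6$)
$u Y \sqrt{-17 + \left(-1 - 10\right) \left(-1 - 8\right)} = \frac{11}{2} \left(-6\right) \sqrt{-17 + \left(-1 - 10\right) \left(-1 - 8\right)} = - 33 \sqrt{-17 - -99} = - 33 \sqrt{-17 + 99} = - 33 \sqrt{82}$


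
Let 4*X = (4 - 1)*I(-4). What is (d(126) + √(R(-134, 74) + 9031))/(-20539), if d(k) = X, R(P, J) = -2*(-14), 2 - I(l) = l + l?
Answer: -15/41078 - √9059/20539 ≈ -0.0049992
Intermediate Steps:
I(l) = 2 - 2*l (I(l) = 2 - (l + l) = 2 - 2*l)
R(P, J) = 28
X = 15/2 (X = ((4 - 1)*(2 - 2*(-4)))/4 = (3*(2 + 8))/4 = (3*10)/4 = (¼)*30 = 15/2 ≈ 7.5000)
d(k) = 15/2
(d(126) + √(R(-134, 74) + 9031))/(-20539) = (15/2 + √(28 + 9031))/(-20539) = (15/2 + √9059)*(-1/20539) = -15/41078 - √9059/20539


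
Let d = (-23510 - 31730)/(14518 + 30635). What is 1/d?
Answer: -45153/55240 ≈ -0.81740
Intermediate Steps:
d = -55240/45153 ≈ -1.2234
1/d = 1/(-55240/45153) = -45153/55240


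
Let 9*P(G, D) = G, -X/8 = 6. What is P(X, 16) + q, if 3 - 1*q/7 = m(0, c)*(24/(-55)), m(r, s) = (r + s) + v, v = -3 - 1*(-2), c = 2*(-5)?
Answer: -269/15 ≈ -17.933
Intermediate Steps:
c = -10
X = -48 (X = -8*6 = -48)
v = -1 (v = -3 + 2 = -1)
P(G, D) = G/9
m(r, s) = -1 + r + s (m(r, s) = (r + s) - 1 = -1 + r + s)
q = -63/5 (q = 21 - 7*(-1 + 0 - 10)*24/(-55) = 21 - (-77)*24*(-1/55) = 21 - (-77)*(-24)/55 = 21 - 7*24/5 = 21 - 168/5 = -63/5 ≈ -12.600)
P(X, 16) + q = (⅑)*(-48) - 63/5 = -16/3 - 63/5 = -269/15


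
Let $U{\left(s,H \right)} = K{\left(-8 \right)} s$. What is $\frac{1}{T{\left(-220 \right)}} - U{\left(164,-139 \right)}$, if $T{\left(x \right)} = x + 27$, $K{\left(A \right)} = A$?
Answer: $\frac{253215}{193} \approx 1312.0$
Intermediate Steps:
$T{\left(x \right)} = 27 + x$
$U{\left(s,H \right)} = - 8 s$
$\frac{1}{T{\left(-220 \right)}} - U{\left(164,-139 \right)} = \frac{1}{27 - 220} - \left(-8\right) 164 = \frac{1}{-193} - -1312 = - \frac{1}{193} + 1312 = \frac{253215}{193}$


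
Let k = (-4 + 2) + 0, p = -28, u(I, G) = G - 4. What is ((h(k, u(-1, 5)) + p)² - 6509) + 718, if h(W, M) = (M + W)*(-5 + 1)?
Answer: -5215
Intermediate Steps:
u(I, G) = -4 + G
k = -2 (k = -2 + 0 = -2)
h(W, M) = -4*M - 4*W (h(W, M) = (M + W)*(-4) = -4*M - 4*W)
((h(k, u(-1, 5)) + p)² - 6509) + 718 = (((-4*(-4 + 5) - 4*(-2)) - 28)² - 6509) + 718 = (((-4*1 + 8) - 28)² - 6509) + 718 = (((-4 + 8) - 28)² - 6509) + 718 = ((4 - 28)² - 6509) + 718 = ((-24)² - 6509) + 718 = (576 - 6509) + 718 = -5933 + 718 = -5215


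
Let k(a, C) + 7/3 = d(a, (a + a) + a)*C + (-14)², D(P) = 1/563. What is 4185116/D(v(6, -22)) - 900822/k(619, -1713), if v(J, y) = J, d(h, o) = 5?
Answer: 29587059758789/12557 ≈ 2.3562e+9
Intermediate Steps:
D(P) = 1/563
k(a, C) = 581/3 + 5*C (k(a, C) = -7/3 + (5*C + (-14)²) = -7/3 + (5*C + 196) = -7/3 + (196 + 5*C) = 581/3 + 5*C)
4185116/D(v(6, -22)) - 900822/k(619, -1713) = 4185116/(1/563) - 900822/(581/3 + 5*(-1713)) = 4185116*563 - 900822/(581/3 - 8565) = 2356220308 - 900822/(-25114/3) = 2356220308 - 900822*(-3/25114) = 2356220308 + 1351233/12557 = 29587059758789/12557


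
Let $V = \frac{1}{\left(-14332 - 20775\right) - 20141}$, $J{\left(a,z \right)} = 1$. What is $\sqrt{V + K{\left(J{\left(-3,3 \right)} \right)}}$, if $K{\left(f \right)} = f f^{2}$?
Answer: $\frac{\sqrt{190767891}}{13812} \approx 0.99999$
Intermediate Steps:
$K{\left(f \right)} = f^{3}$
$V = - \frac{1}{55248}$ ($V = \frac{1}{\left(-14332 - 20775\right) - 20141} = \frac{1}{-35107 - 20141} = \frac{1}{-55248} = - \frac{1}{55248} \approx -1.81 \cdot 10^{-5}$)
$\sqrt{V + K{\left(J{\left(-3,3 \right)} \right)}} = \sqrt{- \frac{1}{55248} + 1^{3}} = \sqrt{- \frac{1}{55248} + 1} = \sqrt{\frac{55247}{55248}} = \frac{\sqrt{190767891}}{13812}$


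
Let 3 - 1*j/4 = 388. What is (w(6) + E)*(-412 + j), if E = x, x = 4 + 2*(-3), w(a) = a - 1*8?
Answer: 7808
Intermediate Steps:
w(a) = -8 + a (w(a) = a - 8 = -8 + a)
x = -2 (x = 4 - 6 = -2)
j = -1540 (j = 12 - 4*388 = 12 - 1552 = -1540)
E = -2
(w(6) + E)*(-412 + j) = ((-8 + 6) - 2)*(-412 - 1540) = (-2 - 2)*(-1952) = -4*(-1952) = 7808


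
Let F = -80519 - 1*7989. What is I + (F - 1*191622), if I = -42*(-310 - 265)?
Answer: -255980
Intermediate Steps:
F = -88508 (F = -80519 - 7989 = -88508)
I = 24150 (I = -42*(-575) = 24150)
I + (F - 1*191622) = 24150 + (-88508 - 1*191622) = 24150 + (-88508 - 191622) = 24150 - 280130 = -255980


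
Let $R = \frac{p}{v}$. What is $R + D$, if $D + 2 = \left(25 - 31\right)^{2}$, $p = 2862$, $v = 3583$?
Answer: $\frac{124684}{3583} \approx 34.799$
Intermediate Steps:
$D = 34$ ($D = -2 + \left(25 - 31\right)^{2} = -2 + \left(-6\right)^{2} = -2 + 36 = 34$)
$R = \frac{2862}{3583} \approx 0.79877$
$R + D = \frac{2862}{3583} + 34 = \frac{124684}{3583}$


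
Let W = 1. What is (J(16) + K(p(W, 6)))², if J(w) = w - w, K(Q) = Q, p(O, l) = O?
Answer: 1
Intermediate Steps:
J(w) = 0
(J(16) + K(p(W, 6)))² = (0 + 1)² = 1² = 1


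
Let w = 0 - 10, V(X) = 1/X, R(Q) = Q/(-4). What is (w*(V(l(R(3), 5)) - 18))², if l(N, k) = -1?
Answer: 36100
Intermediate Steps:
R(Q) = -Q/4 (R(Q) = Q*(-¼) = -Q/4)
w = -10
(w*(V(l(R(3), 5)) - 18))² = (-10*(1/(-1) - 18))² = (-10*(-1 - 18))² = (-10*(-19))² = 190² = 36100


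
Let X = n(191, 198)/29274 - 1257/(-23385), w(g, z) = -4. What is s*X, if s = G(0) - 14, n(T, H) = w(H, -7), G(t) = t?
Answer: -12234626/16299345 ≈ -0.75062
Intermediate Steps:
n(T, H) = -4
s = -14 (s = 0 - 14 = -14)
X = 6117313/114095415 (X = -4/29274 - 1257/(-23385) = -4*1/29274 - 1257*(-1/23385) = -2/14637 + 419/7795 = 6117313/114095415 ≈ 0.053616)
s*X = -14*6117313/114095415 = -12234626/16299345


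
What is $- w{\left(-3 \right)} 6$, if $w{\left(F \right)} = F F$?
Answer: $-54$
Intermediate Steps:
$w{\left(F \right)} = F^{2}$
$- w{\left(-3 \right)} 6 = - \left(-3\right)^{2} \cdot 6 = \left(-1\right) 9 \cdot 6 = \left(-9\right) 6 = -54$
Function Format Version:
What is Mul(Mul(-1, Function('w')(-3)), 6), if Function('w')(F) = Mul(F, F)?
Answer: -54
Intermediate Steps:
Function('w')(F) = Pow(F, 2)
Mul(Mul(-1, Function('w')(-3)), 6) = Mul(Mul(-1, Pow(-3, 2)), 6) = Mul(Mul(-1, 9), 6) = Mul(-9, 6) = -54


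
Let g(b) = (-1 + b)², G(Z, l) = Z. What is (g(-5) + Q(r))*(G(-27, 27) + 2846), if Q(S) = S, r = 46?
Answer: 231158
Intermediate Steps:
(g(-5) + Q(r))*(G(-27, 27) + 2846) = ((-1 - 5)² + 46)*(-27 + 2846) = ((-6)² + 46)*2819 = (36 + 46)*2819 = 82*2819 = 231158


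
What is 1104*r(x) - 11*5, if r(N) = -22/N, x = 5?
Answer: -24563/5 ≈ -4912.6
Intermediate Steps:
1104*r(x) - 11*5 = 1104*(-22/5) - 11*5 = 1104*(-22*⅕) - 55 = 1104*(-22/5) - 55 = -24288/5 - 55 = -24563/5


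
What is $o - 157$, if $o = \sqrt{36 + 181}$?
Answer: $-157 + \sqrt{217} \approx -142.27$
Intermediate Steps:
$o = \sqrt{217} \approx 14.731$
$o - 157 = \sqrt{217} - 157 = -157 + \sqrt{217}$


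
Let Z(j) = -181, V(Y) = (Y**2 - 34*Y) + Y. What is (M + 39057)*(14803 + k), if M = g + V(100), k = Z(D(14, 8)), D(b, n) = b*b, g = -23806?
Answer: 320967522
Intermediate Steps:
V(Y) = Y**2 - 33*Y
D(b, n) = b**2
k = -181
M = -17106 (M = -23806 + 100*(-33 + 100) = -23806 + 100*67 = -23806 + 6700 = -17106)
(M + 39057)*(14803 + k) = (-17106 + 39057)*(14803 - 181) = 21951*14622 = 320967522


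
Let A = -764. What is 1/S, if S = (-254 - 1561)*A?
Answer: 1/1386660 ≈ 7.2116e-7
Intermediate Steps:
S = 1386660 (S = (-254 - 1561)*(-764) = -1815*(-764) = 1386660)
1/S = 1/1386660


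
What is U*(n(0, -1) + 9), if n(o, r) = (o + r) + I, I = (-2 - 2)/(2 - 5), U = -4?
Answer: -112/3 ≈ -37.333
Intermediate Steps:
I = 4/3 (I = -4/(-3) = -4*(-1/3) = 4/3 ≈ 1.3333)
n(o, r) = 4/3 + o + r (n(o, r) = (o + r) + 4/3 = 4/3 + o + r)
U*(n(0, -1) + 9) = -4*((4/3 + 0 - 1) + 9) = -4*(1/3 + 9) = -4*28/3 = -112/3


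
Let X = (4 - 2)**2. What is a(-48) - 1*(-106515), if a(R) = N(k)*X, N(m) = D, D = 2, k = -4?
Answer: 106523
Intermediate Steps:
N(m) = 2
X = 4 (X = 2**2 = 4)
a(R) = 8 (a(R) = 2*4 = 8)
a(-48) - 1*(-106515) = 8 - 1*(-106515) = 8 + 106515 = 106523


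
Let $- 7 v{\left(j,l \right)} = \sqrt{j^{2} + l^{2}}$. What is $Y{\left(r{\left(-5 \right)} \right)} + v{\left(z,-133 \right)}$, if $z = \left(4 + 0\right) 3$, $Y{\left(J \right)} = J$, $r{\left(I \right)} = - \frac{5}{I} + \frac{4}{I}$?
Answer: $\frac{1}{5} - \frac{\sqrt{17833}}{7} \approx -18.877$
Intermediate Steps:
$r{\left(I \right)} = - \frac{1}{I}$
$z = 12$ ($z = 4 \cdot 3 = 12$)
$v{\left(j,l \right)} = - \frac{\sqrt{j^{2} + l^{2}}}{7}$
$Y{\left(r{\left(-5 \right)} \right)} + v{\left(z,-133 \right)} = - \frac{1}{-5} - \frac{\sqrt{12^{2} + \left(-133\right)^{2}}}{7} = \left(-1\right) \left(- \frac{1}{5}\right) - \frac{\sqrt{144 + 17689}}{7} = \frac{1}{5} - \frac{\sqrt{17833}}{7}$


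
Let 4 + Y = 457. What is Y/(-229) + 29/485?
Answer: -213064/111065 ≈ -1.9184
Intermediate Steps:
Y = 453 (Y = -4 + 457 = 453)
Y/(-229) + 29/485 = 453/(-229) + 29/485 = 453*(-1/229) + 29*(1/485) = -453/229 + 29/485 = -213064/111065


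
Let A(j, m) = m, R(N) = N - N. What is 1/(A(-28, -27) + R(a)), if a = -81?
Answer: -1/27 ≈ -0.037037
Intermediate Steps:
R(N) = 0
1/(A(-28, -27) + R(a)) = 1/(-27 + 0) = 1/(-27) = -1/27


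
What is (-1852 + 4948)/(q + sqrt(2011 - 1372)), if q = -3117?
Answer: -536124/539725 - 516*sqrt(71)/539725 ≈ -1.0014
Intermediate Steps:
(-1852 + 4948)/(q + sqrt(2011 - 1372)) = (-1852 + 4948)/(-3117 + sqrt(2011 - 1372)) = 3096/(-3117 + sqrt(639)) = 3096/(-3117 + 3*sqrt(71))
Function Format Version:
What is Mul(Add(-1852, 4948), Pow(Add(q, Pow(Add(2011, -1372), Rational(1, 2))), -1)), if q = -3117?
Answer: Add(Rational(-536124, 539725), Mul(Rational(-516, 539725), Pow(71, Rational(1, 2)))) ≈ -1.0014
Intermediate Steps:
Mul(Add(-1852, 4948), Pow(Add(q, Pow(Add(2011, -1372), Rational(1, 2))), -1)) = Mul(Add(-1852, 4948), Pow(Add(-3117, Pow(Add(2011, -1372), Rational(1, 2))), -1)) = Mul(3096, Pow(Add(-3117, Pow(639, Rational(1, 2))), -1)) = Mul(3096, Pow(Add(-3117, Mul(3, Pow(71, Rational(1, 2)))), -1))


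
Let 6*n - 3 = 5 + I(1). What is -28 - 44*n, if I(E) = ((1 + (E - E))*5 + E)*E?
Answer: -392/3 ≈ -130.67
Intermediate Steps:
I(E) = E*(5 + E) (I(E) = ((1 + 0)*5 + E)*E = (1*5 + E)*E = (5 + E)*E = E*(5 + E))
n = 7/3 (n = ½ + (5 + 1*(5 + 1))/6 = ½ + (5 + 1*6)/6 = ½ + (5 + 6)/6 = ½ + (⅙)*11 = ½ + 11/6 = 7/3 ≈ 2.3333)
-28 - 44*n = -28 - 44*7/3 = -28 - 308/3 = -392/3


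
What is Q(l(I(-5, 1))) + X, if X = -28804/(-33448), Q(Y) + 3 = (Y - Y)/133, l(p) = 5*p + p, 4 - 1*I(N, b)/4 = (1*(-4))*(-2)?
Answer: -17885/8362 ≈ -2.1388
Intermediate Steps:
I(N, b) = -16 (I(N, b) = 16 - 4*1*(-4)*(-2) = 16 - (-16)*(-2) = 16 - 4*8 = 16 - 32 = -16)
l(p) = 6*p
Q(Y) = -3 (Q(Y) = -3 + (Y - Y)/133 = -3 + 0*(1/133) = -3 + 0 = -3)
X = 7201/8362 (X = -28804*(-1/33448) = 7201/8362 ≈ 0.86116)
Q(l(I(-5, 1))) + X = -3 + 7201/8362 = -17885/8362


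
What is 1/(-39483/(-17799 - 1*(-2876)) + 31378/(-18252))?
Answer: 136187298/126194911 ≈ 1.0792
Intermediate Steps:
1/(-39483/(-17799 - 1*(-2876)) + 31378/(-18252)) = 1/(-39483/(-17799 + 2876) + 31378*(-1/18252)) = 1/(-39483/(-14923) - 15689/9126) = 1/(-39483*(-1/14923) - 15689/9126) = 1/(39483/14923 - 15689/9126) = 1/(126194911/136187298) = 136187298/126194911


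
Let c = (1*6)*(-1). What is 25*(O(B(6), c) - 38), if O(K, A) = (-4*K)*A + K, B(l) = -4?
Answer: -3450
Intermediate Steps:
c = -6 (c = 6*(-1) = -6)
O(K, A) = K - 4*A*K (O(K, A) = -4*A*K + K = K - 4*A*K)
25*(O(B(6), c) - 38) = 25*(-4*(1 - 4*(-6)) - 38) = 25*(-4*(1 + 24) - 38) = 25*(-4*25 - 38) = 25*(-100 - 38) = 25*(-138) = -3450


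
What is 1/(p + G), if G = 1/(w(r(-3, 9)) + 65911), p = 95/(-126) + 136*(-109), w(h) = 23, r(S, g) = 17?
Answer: -230769/3421093645 ≈ -6.7455e-5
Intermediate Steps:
p = -1867919/126 (p = 95*(-1/126) - 14824 = -95/126 - 14824 = -1867919/126 ≈ -14825.)
G = 1/65934 (G = 1/(23 + 65911) = 1/65934 ≈ 1.5167e-5)
1/(p + G) = 1/(-1867919/126 + 1/65934) = 1/(-3421093645/230769) = -230769/3421093645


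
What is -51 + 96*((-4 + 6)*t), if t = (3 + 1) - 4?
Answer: -51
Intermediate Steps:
t = 0 (t = 4 - 4 = 0)
-51 + 96*((-4 + 6)*t) = -51 + 96*((-4 + 6)*0) = -51 + 96*(2*0) = -51 + 96*0 = -51 + 0 = -51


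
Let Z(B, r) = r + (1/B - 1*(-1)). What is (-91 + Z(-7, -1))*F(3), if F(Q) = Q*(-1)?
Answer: 1914/7 ≈ 273.43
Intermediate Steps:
F(Q) = -Q
Z(B, r) = 1 + r + 1/B (Z(B, r) = r + (1/B + 1) = r + (1 + 1/B) = 1 + r + 1/B)
(-91 + Z(-7, -1))*F(3) = (-91 + (1 - 1 + 1/(-7)))*(-1*3) = (-91 + (1 - 1 - ⅐))*(-3) = (-91 - ⅐)*(-3) = -638/7*(-3) = 1914/7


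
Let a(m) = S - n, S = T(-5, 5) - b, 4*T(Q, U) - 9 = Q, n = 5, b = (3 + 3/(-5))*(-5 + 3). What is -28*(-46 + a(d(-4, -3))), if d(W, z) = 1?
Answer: 6328/5 ≈ 1265.6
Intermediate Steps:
b = -24/5 (b = (3 + 3*(-⅕))*(-2) = (3 - ⅗)*(-2) = (12/5)*(-2) = -24/5 ≈ -4.8000)
T(Q, U) = 9/4 + Q/4
S = 29/5 (S = (9/4 + (¼)*(-5)) - 1*(-24/5) = (9/4 - 5/4) + 24/5 = 1 + 24/5 = 29/5 ≈ 5.8000)
a(m) = ⅘ (a(m) = 29/5 - 1*5 = 29/5 - 5 = ⅘)
-28*(-46 + a(d(-4, -3))) = -28*(-46 + ⅘) = -28*(-226/5) = 6328/5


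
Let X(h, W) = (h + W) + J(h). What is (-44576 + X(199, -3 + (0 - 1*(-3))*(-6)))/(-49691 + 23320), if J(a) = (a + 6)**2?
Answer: 2373/26371 ≈ 0.089985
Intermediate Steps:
J(a) = (6 + a)**2
X(h, W) = W + h + (6 + h)**2 (X(h, W) = (h + W) + (6 + h)**2 = (W + h) + (6 + h)**2 = W + h + (6 + h)**2)
(-44576 + X(199, -3 + (0 - 1*(-3))*(-6)))/(-49691 + 23320) = (-44576 + ((-3 + (0 - 1*(-3))*(-6)) + 199 + (6 + 199)**2))/(-49691 + 23320) = (-44576 + ((-3 + (0 + 3)*(-6)) + 199 + 205**2))/(-26371) = (-44576 + ((-3 + 3*(-6)) + 199 + 42025))*(-1/26371) = (-44576 + ((-3 - 18) + 199 + 42025))*(-1/26371) = (-44576 + (-21 + 199 + 42025))*(-1/26371) = (-44576 + 42203)*(-1/26371) = -2373*(-1/26371) = 2373/26371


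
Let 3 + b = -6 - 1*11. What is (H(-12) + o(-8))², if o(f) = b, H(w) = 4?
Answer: 256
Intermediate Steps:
b = -20 (b = -3 + (-6 - 1*11) = -3 + (-6 - 11) = -3 - 17 = -20)
o(f) = -20
(H(-12) + o(-8))² = (4 - 20)² = (-16)² = 256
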